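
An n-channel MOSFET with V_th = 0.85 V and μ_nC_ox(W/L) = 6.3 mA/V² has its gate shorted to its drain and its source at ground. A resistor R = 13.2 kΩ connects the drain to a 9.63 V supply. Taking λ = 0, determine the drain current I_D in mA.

With gate tied to drain, V_GS = V_DS ≥ V_GS − V_th, so the device is in saturation.
KCL at the drain: ½ k_n (V_GS − V_th)² = (V_DD − V_GS)/R.
Let x = V_GS − 0.85. Then 41.6 x² + x − 8.78 = 0, giving x = 0.448 V (positive root), so V_GS = 1.3 V.
I_D = (V_DD − V_GS)/R = (9.63 − 1.3) / 13.2 = 0.631 mA.

I_D = 0.631 mA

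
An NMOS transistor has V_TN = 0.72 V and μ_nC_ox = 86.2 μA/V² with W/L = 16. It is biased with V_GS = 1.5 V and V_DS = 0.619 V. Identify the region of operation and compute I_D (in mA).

Triode; I_D = 0.402 mA

k_n = μ_nC_ox · (W/L) = 1.379 mA/V².
V_ov = V_GS − V_TN = 1.5 − 0.72 = 0.78 V.
Since V_DS = 0.619 V < V_ov = 0.78 V, the device is in the triode region.
I_D = k_n [V_ov · V_DS − ½ V_DS²] = 1.379 × [0.78 × 0.619 − 0.5 × 0.619²] = 0.402 mA.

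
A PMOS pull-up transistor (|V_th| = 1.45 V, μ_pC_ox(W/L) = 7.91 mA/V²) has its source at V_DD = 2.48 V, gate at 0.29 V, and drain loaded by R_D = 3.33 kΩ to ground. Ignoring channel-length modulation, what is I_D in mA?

V_SG = V_DD − V_G = 2.48 − 0.29 = 2.19 V, so V_ov = 2.19 − 1.45 = 0.74 V.
Assume saturation: I_D = ½ k_p V_ov² = 0.5 × 7.91 × 0.74² = 2.17 mA, giving V_SD = V_DD − I_D R_D = 2.48 − 2.17 × 3.33 = -4.73 V.
But -4.73 V < V_ov = 0.74 V, so the device is actually in triode.
In triode I_D = k_p[V_ov V_SD − ½ V_SD²] and I_D = (V_DD − V_SD)/R_D. Equating: 13.2 V_SD² − 20.49 V_SD + 2.48 = 0, giving V_SD = 0.132 V (the root below V_ov).
I_D = (2.48 − 0.132) / 3.33 = 0.705 mA.

I_D = 0.705 mA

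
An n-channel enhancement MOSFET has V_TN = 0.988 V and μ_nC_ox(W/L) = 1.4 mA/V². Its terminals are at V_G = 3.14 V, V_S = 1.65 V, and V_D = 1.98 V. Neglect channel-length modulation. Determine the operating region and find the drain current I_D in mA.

V_GS = V_G − V_S = 3.14 − 1.65 = 1.49 V; V_DS = V_D − V_S = 1.98 − 1.65 = 0.33 V.
V_ov = V_GS − V_TN = 1.49 − 0.988 = 0.502 V.
Since V_DS = 0.33 V < V_ov = 0.502 V, the device is in the triode region.
I_D = k_n [V_ov · V_DS − ½ V_DS²] = 1.4 × [0.502 × 0.33 − 0.5 × 0.33²] = 0.156 mA.

Triode; I_D = 0.156 mA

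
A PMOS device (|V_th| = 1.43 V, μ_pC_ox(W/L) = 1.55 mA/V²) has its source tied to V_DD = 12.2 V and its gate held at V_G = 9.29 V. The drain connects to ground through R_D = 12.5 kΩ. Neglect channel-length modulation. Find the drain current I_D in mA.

I_D = 0.937 mA

V_SG = V_DD − V_G = 12.2 − 9.29 = 2.91 V, so V_ov = 2.91 − 1.43 = 1.48 V.
Assume saturation: I_D = ½ k_p V_ov² = 0.5 × 1.55 × 1.48² = 1.7 mA, giving V_SD = V_DD − I_D R_D = 12.2 − 1.7 × 12.5 = -9.02 V.
But -9.02 V < V_ov = 1.48 V, so the device is actually in triode.
In triode I_D = k_p[V_ov V_SD − ½ V_SD²] and I_D = (V_DD − V_SD)/R_D. Equating: 9.69 V_SD² − 29.68 V_SD + 12.2 = 0, giving V_SD = 0.489 V (the root below V_ov).
I_D = (12.2 − 0.489) / 12.5 = 0.937 mA.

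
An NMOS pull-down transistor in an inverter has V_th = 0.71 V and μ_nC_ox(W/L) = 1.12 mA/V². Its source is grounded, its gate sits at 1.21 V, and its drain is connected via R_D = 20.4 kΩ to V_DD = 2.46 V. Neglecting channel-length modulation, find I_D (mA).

I_D = 0.108 mA

V_GS = V_G = 1.21 V, so V_ov = 1.21 − 0.71 = 0.5 V.
Assume saturation: I_D = ½ k_n V_ov² = 0.5 × 1.12 × 0.5² = 0.14 mA, giving V_DS = V_DD − I_D R_D = 2.46 − 0.14 × 20.4 = -0.396 V.
But -0.396 V < V_ov = 0.5 V, so the device is actually in triode.
In triode I_D = k_n[V_ov V_DS − ½ V_DS²] and I_D = (V_DD − V_DS)/R_D. Equating: 11.4 V_DS² − 12.42 V_DS + 2.46 = 0, giving V_DS = 0.26 V (the root below V_ov).
I_D = (2.46 − 0.26) / 20.4 = 0.108 mA.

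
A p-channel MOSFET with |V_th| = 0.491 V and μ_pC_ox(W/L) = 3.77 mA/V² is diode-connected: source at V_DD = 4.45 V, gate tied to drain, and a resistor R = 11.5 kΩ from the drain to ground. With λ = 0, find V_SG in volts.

With gate tied to drain, V_SG = V_SD ≥ V_SG − |V_th|, so the device is in saturation.
KCL at the drain: ½ k_p (V_SG − |V_th|)² = (V_DD − V_SG)/R.
Let x = V_SG − 0.491. Then 21.7 x² + x − 3.959 = 0, giving x = 0.405 V (positive root), so V_SG = 0.896 V.
I_D = (V_DD − V_SG)/R = (4.45 − 0.896) / 11.5 = 0.309 mA.

V_SG = 0.896 V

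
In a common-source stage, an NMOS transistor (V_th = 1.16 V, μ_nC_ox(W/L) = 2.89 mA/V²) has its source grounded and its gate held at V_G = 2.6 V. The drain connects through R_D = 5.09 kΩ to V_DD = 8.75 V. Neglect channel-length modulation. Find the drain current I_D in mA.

I_D = 1.63 mA

V_GS = V_G = 2.6 V, so V_ov = 2.6 − 1.16 = 1.44 V.
Assume saturation: I_D = ½ k_n V_ov² = 0.5 × 2.89 × 1.44² = 3 mA, giving V_DS = V_DD − I_D R_D = 8.75 − 3 × 5.09 = -6.5 V.
But -6.5 V < V_ov = 1.44 V, so the device is actually in triode.
In triode I_D = k_n[V_ov V_DS − ½ V_DS²] and I_D = (V_DD − V_DS)/R_D. Equating: 7.36 V_DS² − 22.18 V_DS + 8.75 = 0, giving V_DS = 0.467 V (the root below V_ov).
I_D = (8.75 − 0.467) / 5.09 = 1.63 mA.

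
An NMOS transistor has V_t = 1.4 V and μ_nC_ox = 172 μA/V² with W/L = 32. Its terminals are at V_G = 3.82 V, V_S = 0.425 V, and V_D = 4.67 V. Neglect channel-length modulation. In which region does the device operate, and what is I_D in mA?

Saturation; I_D = 11.0 mA

V_GS = V_G − V_S = 3.82 − 0.425 = 3.4 V; V_DS = V_D − V_S = 4.67 − 0.425 = 4.25 V.
k_n = μ_nC_ox · (W/L) = 5.504 mA/V².
V_ov = V_GS − V_t = 3.4 − 1.4 = 2 V.
Since V_DS = 4.25 V ≥ V_ov = 2 V, the device is in saturation.
I_D = ½ k_n V_ov² = 0.5 × 5.504 × 2² = 11 mA.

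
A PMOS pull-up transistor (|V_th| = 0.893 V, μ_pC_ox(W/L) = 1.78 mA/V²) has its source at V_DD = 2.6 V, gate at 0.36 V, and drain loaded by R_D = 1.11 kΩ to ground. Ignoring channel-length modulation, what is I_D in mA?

I_D = 1.48 mA

V_SG = V_DD − V_G = 2.6 − 0.36 = 2.24 V, so V_ov = 2.24 − 0.893 = 1.35 V.
Assume saturation: I_D = ½ k_p V_ov² = 0.5 × 1.78 × 1.35² = 1.61 mA, giving V_SD = V_DD − I_D R_D = 2.6 − 1.61 × 1.11 = 0.808 V.
But 0.808 V < V_ov = 1.35 V, so the device is actually in triode.
In triode I_D = k_p[V_ov V_SD − ½ V_SD²] and I_D = (V_DD − V_SD)/R_D. Equating: 0.988 V_SD² − 3.661 V_SD + 2.6 = 0, giving V_SD = 0.957 V (the root below V_ov).
I_D = (2.6 − 0.957) / 1.11 = 1.48 mA.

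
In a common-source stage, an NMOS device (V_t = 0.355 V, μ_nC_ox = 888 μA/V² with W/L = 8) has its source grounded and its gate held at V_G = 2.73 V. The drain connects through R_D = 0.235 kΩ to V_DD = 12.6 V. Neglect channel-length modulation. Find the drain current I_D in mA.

I_D = 20.0 mA

V_GS = V_G = 2.73 V, so V_ov = 2.73 − 0.355 = 2.38 V.
k_n = μ_nC_ox · (W/L) = 7.104 mA/V².
Assume saturation: I_D = ½ k_n V_ov² = 0.5 × 7.104 × 2.38² = 20 mA, giving V_DS = V_DD − I_D R_D = 12.6 − 20 × 0.235 = 7.89 V.
V_DS = 7.89 V ≥ V_ov = 2.38 V, confirming saturation.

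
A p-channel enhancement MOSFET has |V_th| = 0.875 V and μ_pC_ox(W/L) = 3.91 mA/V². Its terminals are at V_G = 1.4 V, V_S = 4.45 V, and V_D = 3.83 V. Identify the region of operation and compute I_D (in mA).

Triode; I_D = 4.52 mA

V_SG = V_S − V_G = 4.45 − 1.4 = 3.05 V; V_SD = V_S − V_D = 4.45 − 3.83 = 0.62 V.
V_ov = V_SG − |V_th| = 3.05 − 0.875 = 2.18 V.
Since V_SD = 0.62 V < V_ov = 2.18 V, the device is in the triode region.
I_D = k_p [V_ov · V_SD − ½ V_SD²] = 3.91 × [2.18 × 0.62 − 0.5 × 0.62²] = 4.52 mA.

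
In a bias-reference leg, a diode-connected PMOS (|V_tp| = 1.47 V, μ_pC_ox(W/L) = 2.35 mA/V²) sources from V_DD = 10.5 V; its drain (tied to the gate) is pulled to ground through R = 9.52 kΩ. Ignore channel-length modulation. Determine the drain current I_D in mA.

I_D = 0.859 mA

With gate tied to drain, V_SG = V_SD ≥ V_SG − |V_tp|, so the device is in saturation.
KCL at the drain: ½ k_p (V_SG − |V_tp|)² = (V_DD − V_SG)/R.
Let x = V_SG − 1.47. Then 11.2 x² + x − 9.03 = 0, giving x = 0.855 V (positive root), so V_SG = 2.32 V.
I_D = (V_DD − V_SG)/R = (10.5 − 2.32) / 9.52 = 0.859 mA.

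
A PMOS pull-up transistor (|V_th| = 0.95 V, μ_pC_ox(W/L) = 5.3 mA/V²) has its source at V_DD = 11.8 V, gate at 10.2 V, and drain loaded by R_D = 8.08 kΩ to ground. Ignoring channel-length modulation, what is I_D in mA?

V_SG = V_DD − V_G = 11.8 − 10.2 = 1.6 V, so V_ov = 1.6 − 0.95 = 0.65 V.
Assume saturation: I_D = ½ k_p V_ov² = 0.5 × 5.3 × 0.65² = 1.12 mA, giving V_SD = V_DD − I_D R_D = 11.8 − 1.12 × 8.08 = 2.75 V.
V_SD = 2.75 V ≥ V_ov = 0.65 V, confirming saturation.

I_D = 1.12 mA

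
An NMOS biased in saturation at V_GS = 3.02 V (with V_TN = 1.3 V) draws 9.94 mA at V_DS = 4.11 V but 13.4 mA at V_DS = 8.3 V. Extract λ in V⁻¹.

With V_GS fixed, I_D ∝ (1 + λ V_DS) in saturation, so I_D2/I_D1 = (1 + λ V_DS2)/(1 + λ V_DS1).
13.4/9.94 = 1.348 = (1 + 8.3 λ)/(1 + 4.11 λ).
Solving: λ (I_D1 V_DS2 − I_D2 V_DS1) = I_D2 − I_D1, so λ = (13.4 − 9.94) / (9.94 × 8.3 − 13.4 × 4.11) = 3.46 / 27.4 = 0.126 V⁻¹.

λ = 0.126 V⁻¹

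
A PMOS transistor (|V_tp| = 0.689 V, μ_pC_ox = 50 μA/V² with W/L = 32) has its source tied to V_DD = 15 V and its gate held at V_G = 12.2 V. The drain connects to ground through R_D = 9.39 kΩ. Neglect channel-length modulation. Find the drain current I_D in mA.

I_D = 1.54 mA

V_SG = V_DD − V_G = 15 − 12.2 = 2.8 V, so V_ov = 2.8 − 0.689 = 2.11 V.
k_p = μ_pC_ox · (W/L) = 1.6 mA/V².
Assume saturation: I_D = ½ k_p V_ov² = 0.5 × 1.6 × 2.11² = 3.57 mA, giving V_SD = V_DD − I_D R_D = 15 − 3.57 × 9.39 = -18.5 V.
But -18.5 V < V_ov = 2.11 V, so the device is actually in triode.
In triode I_D = k_p[V_ov V_SD − ½ V_SD²] and I_D = (V_DD − V_SD)/R_D. Equating: 7.51 V_SD² − 32.72 V_SD + 15 = 0, giving V_SD = 0.521 V (the root below V_ov).
I_D = (15 − 0.521) / 9.39 = 1.54 mA.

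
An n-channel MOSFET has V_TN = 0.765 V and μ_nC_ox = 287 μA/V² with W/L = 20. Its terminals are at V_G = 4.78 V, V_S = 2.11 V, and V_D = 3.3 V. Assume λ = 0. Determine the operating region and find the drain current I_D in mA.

V_GS = V_G − V_S = 4.78 − 2.11 = 2.67 V; V_DS = V_D − V_S = 3.3 − 2.11 = 1.19 V.
k_n = μ_nC_ox · (W/L) = 5.74 mA/V².
V_ov = V_GS − V_TN = 2.67 − 0.765 = 1.91 V.
Since V_DS = 1.19 V < V_ov = 1.91 V, the device is in the triode region.
I_D = k_n [V_ov · V_DS − ½ V_DS²] = 5.74 × [1.91 × 1.19 − 0.5 × 1.19²] = 8.95 mA.

Triode; I_D = 8.95 mA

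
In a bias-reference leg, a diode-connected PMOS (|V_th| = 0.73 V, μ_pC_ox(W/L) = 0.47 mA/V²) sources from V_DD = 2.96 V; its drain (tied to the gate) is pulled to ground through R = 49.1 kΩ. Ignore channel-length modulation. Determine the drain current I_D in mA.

With gate tied to drain, V_SG = V_SD ≥ V_SG − |V_th|, so the device is in saturation.
KCL at the drain: ½ k_p (V_SG − |V_th|)² = (V_DD − V_SG)/R.
Let x = V_SG − 0.73. Then 11.5 x² + x − 2.23 = 0, giving x = 0.398 V (positive root), so V_SG = 1.13 V.
I_D = (V_DD − V_SG)/R = (2.96 − 1.13) / 49.1 = 0.0373 mA.

I_D = 0.0373 mA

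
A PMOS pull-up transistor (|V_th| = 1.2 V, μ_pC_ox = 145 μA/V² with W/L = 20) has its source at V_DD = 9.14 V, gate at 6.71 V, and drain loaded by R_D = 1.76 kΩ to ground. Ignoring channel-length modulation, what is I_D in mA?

V_SG = V_DD − V_G = 9.14 − 6.71 = 2.43 V, so V_ov = 2.43 − 1.2 = 1.23 V.
k_p = μ_pC_ox · (W/L) = 2.9 mA/V².
Assume saturation: I_D = ½ k_p V_ov² = 0.5 × 2.9 × 1.23² = 2.19 mA, giving V_SD = V_DD − I_D R_D = 9.14 − 2.19 × 1.76 = 5.28 V.
V_SD = 5.28 V ≥ V_ov = 1.23 V, confirming saturation.

I_D = 2.19 mA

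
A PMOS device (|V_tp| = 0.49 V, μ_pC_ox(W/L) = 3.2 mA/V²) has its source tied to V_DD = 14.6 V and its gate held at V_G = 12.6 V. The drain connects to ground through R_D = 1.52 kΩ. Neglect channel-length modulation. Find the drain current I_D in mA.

V_SG = V_DD − V_G = 14.6 − 12.6 = 2 V, so V_ov = 2 − 0.49 = 1.51 V.
Assume saturation: I_D = ½ k_p V_ov² = 0.5 × 3.2 × 1.51² = 3.65 mA, giving V_SD = V_DD − I_D R_D = 14.6 − 3.65 × 1.52 = 9.05 V.
V_SD = 9.05 V ≥ V_ov = 1.51 V, confirming saturation.

I_D = 3.65 mA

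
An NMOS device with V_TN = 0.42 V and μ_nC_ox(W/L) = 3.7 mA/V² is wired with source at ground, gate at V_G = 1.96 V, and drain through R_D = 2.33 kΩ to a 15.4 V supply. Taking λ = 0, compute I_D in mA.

V_GS = V_G = 1.96 V, so V_ov = 1.96 − 0.42 = 1.54 V.
Assume saturation: I_D = ½ k_n V_ov² = 0.5 × 3.7 × 1.54² = 4.39 mA, giving V_DS = V_DD − I_D R_D = 15.4 − 4.39 × 2.33 = 5.18 V.
V_DS = 5.18 V ≥ V_ov = 1.54 V, confirming saturation.

I_D = 4.39 mA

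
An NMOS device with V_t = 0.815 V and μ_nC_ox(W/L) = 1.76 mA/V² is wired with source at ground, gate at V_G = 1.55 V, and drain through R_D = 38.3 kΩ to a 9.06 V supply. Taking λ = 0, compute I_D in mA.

V_GS = V_G = 1.55 V, so V_ov = 1.55 − 0.815 = 0.735 V.
Assume saturation: I_D = ½ k_n V_ov² = 0.5 × 1.76 × 0.735² = 0.475 mA, giving V_DS = V_DD − I_D R_D = 9.06 − 0.475 × 38.3 = -9.15 V.
But -9.15 V < V_ov = 0.735 V, so the device is actually in triode.
In triode I_D = k_n[V_ov V_DS − ½ V_DS²] and I_D = (V_DD − V_DS)/R_D. Equating: 33.7 V_DS² − 50.54 V_DS + 9.06 = 0, giving V_DS = 0.208 V (the root below V_ov).
I_D = (9.06 − 0.208) / 38.3 = 0.231 mA.

I_D = 0.231 mA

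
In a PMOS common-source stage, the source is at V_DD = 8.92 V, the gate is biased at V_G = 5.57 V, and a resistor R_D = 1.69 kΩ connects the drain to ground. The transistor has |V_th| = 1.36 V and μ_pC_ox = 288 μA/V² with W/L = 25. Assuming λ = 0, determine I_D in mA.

V_SG = V_DD − V_G = 8.92 − 5.57 = 3.35 V, so V_ov = 3.35 − 1.36 = 1.99 V.
k_p = μ_pC_ox · (W/L) = 7.2 mA/V².
Assume saturation: I_D = ½ k_p V_ov² = 0.5 × 7.2 × 1.99² = 14.3 mA, giving V_SD = V_DD − I_D R_D = 8.92 − 14.3 × 1.69 = -15.2 V.
But -15.2 V < V_ov = 1.99 V, so the device is actually in triode.
In triode I_D = k_p[V_ov V_SD − ½ V_SD²] and I_D = (V_DD − V_SD)/R_D. Equating: 6.08 V_SD² − 25.21 V_SD + 8.92 = 0, giving V_SD = 0.391 V (the root below V_ov).
I_D = (8.92 − 0.391) / 1.69 = 5.05 mA.

I_D = 5.05 mA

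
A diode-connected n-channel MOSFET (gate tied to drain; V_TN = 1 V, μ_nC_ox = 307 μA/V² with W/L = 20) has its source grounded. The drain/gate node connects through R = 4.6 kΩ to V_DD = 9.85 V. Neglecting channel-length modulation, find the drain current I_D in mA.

I_D = 1.76 mA

With gate tied to drain, V_GS = V_DS ≥ V_GS − V_TN, so the device is in saturation.
k_n = μ_nC_ox · (W/L) = 6.14 mA/V².
KCL at the drain: ½ k_n (V_GS − V_TN)² = (V_DD − V_GS)/R.
Let x = V_GS − 1. Then 14.1 x² + x − 8.85 = 0, giving x = 0.757 V (positive root), so V_GS = 1.76 V.
I_D = (V_DD − V_GS)/R = (9.85 − 1.76) / 4.6 = 1.76 mA.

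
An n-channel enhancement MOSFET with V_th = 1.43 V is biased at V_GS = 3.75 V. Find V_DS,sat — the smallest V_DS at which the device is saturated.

The boundary between triode and saturation is V_DS = V_GS − V_th = V_ov.
V_ov = 3.75 − 1.43 = 2.32 V.

V_DS,sat = 2.32 V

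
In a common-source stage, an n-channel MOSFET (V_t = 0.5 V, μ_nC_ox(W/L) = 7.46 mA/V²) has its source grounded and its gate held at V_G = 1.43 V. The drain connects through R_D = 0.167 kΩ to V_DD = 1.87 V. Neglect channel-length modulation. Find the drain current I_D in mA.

I_D = 3.23 mA

V_GS = V_G = 1.43 V, so V_ov = 1.43 − 0.5 = 0.93 V.
Assume saturation: I_D = ½ k_n V_ov² = 0.5 × 7.46 × 0.93² = 3.23 mA, giving V_DS = V_DD − I_D R_D = 1.87 − 3.23 × 0.167 = 1.33 V.
V_DS = 1.33 V ≥ V_ov = 0.93 V, confirming saturation.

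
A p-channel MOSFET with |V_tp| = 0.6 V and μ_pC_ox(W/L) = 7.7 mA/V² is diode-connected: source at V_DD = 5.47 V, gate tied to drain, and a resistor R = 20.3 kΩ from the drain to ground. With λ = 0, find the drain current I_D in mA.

With gate tied to drain, V_SG = V_SD ≥ V_SG − |V_tp|, so the device is in saturation.
KCL at the drain: ½ k_p (V_SG − |V_tp|)² = (V_DD − V_SG)/R.
Let x = V_SG − 0.6. Then 78.2 x² + x − 4.87 = 0, giving x = 0.243 V (positive root), so V_SG = 0.843 V.
I_D = (V_DD − V_SG)/R = (5.47 − 0.843) / 20.3 = 0.228 mA.

I_D = 0.228 mA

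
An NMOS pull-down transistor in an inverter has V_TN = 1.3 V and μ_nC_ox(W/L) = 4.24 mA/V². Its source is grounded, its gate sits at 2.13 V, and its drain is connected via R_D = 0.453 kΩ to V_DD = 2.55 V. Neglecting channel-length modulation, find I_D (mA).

V_GS = V_G = 2.13 V, so V_ov = 2.13 − 1.3 = 0.83 V.
Assume saturation: I_D = ½ k_n V_ov² = 0.5 × 4.24 × 0.83² = 1.46 mA, giving V_DS = V_DD − I_D R_D = 2.55 − 1.46 × 0.453 = 1.89 V.
V_DS = 1.89 V ≥ V_ov = 0.83 V, confirming saturation.

I_D = 1.46 mA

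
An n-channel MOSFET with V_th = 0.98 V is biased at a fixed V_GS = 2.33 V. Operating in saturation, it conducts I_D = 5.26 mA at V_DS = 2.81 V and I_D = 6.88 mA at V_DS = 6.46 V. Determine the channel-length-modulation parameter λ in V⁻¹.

λ = 0.111 V⁻¹

With V_GS fixed, I_D ∝ (1 + λ V_DS) in saturation, so I_D2/I_D1 = (1 + λ V_DS2)/(1 + λ V_DS1).
6.88/5.26 = 1.308 = (1 + 6.46 λ)/(1 + 2.81 λ).
Solving: λ (I_D1 V_DS2 − I_D2 V_DS1) = I_D2 − I_D1, so λ = (6.88 − 5.26) / (5.26 × 6.46 − 6.88 × 2.81) = 1.62 / 14.6 = 0.111 V⁻¹.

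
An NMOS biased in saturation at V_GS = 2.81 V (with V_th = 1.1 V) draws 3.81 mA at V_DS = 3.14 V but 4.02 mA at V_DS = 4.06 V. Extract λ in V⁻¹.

λ = 0.0738 V⁻¹

With V_GS fixed, I_D ∝ (1 + λ V_DS) in saturation, so I_D2/I_D1 = (1 + λ V_DS2)/(1 + λ V_DS1).
4.02/3.81 = 1.055 = (1 + 4.06 λ)/(1 + 3.14 λ).
Solving: λ (I_D1 V_DS2 − I_D2 V_DS1) = I_D2 − I_D1, so λ = (4.02 − 3.81) / (3.81 × 4.06 − 4.02 × 3.14) = 0.21 / 2.85 = 0.0738 V⁻¹.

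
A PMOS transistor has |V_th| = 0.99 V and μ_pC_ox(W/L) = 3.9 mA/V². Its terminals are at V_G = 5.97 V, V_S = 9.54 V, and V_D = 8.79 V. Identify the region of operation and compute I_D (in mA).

V_SG = V_S − V_G = 9.54 − 5.97 = 3.57 V; V_SD = V_S − V_D = 9.54 − 8.79 = 0.75 V.
V_ov = V_SG − |V_th| = 3.57 − 0.99 = 2.58 V.
Since V_SD = 0.75 V < V_ov = 2.58 V, the device is in the triode region.
I_D = k_p [V_ov · V_SD − ½ V_SD²] = 3.9 × [2.58 × 0.75 − 0.5 × 0.75²] = 6.45 mA.

Triode; I_D = 6.45 mA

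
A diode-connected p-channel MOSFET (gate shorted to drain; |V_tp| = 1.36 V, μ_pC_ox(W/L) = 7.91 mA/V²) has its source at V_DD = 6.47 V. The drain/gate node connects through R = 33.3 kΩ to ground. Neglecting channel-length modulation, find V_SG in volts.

V_SG = 1.55 V

With gate tied to drain, V_SG = V_SD ≥ V_SG − |V_tp|, so the device is in saturation.
KCL at the drain: ½ k_p (V_SG − |V_tp|)² = (V_DD − V_SG)/R.
Let x = V_SG − 1.36. Then 132 x² + x − 5.11 = 0, giving x = 0.193 V (positive root), so V_SG = 1.55 V.
I_D = (V_DD − V_SG)/R = (6.47 − 1.55) / 33.3 = 0.148 mA.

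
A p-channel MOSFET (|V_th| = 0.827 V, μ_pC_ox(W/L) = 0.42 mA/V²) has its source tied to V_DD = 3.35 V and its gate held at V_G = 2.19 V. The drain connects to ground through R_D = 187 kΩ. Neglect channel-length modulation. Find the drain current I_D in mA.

V_SG = V_DD − V_G = 3.35 − 2.19 = 1.16 V, so V_ov = 1.16 − 0.827 = 0.333 V.
Assume saturation: I_D = ½ k_p V_ov² = 0.5 × 0.42 × 0.333² = 0.0233 mA, giving V_SD = V_DD − I_D R_D = 3.35 − 0.0233 × 187 = -1 V.
But -1 V < V_ov = 0.333 V, so the device is actually in triode.
In triode I_D = k_p[V_ov V_SD − ½ V_SD²] and I_D = (V_DD − V_SD)/R_D. Equating: 39.3 V_SD² − 27.15 V_SD + 3.35 = 0, giving V_SD = 0.161 V (the root below V_ov).
I_D = (3.35 − 0.161) / 187 = 0.0171 mA.

I_D = 0.0171 mA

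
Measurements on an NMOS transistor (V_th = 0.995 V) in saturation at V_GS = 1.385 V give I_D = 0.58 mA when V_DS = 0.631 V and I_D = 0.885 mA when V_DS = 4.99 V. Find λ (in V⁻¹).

λ = 0.131 V⁻¹

With V_GS fixed, I_D ∝ (1 + λ V_DS) in saturation, so I_D2/I_D1 = (1 + λ V_DS2)/(1 + λ V_DS1).
0.885/0.58 = 1.526 = (1 + 4.99 λ)/(1 + 0.631 λ).
Solving: λ (I_D1 V_DS2 − I_D2 V_DS1) = I_D2 − I_D1, so λ = (0.885 − 0.58) / (0.58 × 4.99 − 0.885 × 0.631) = 0.305 / 2.34 = 0.131 V⁻¹.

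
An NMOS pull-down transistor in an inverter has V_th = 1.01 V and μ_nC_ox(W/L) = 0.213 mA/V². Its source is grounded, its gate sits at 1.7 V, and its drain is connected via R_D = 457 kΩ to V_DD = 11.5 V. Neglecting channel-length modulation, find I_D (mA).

I_D = 0.0247 mA

V_GS = V_G = 1.7 V, so V_ov = 1.7 − 1.01 = 0.69 V.
Assume saturation: I_D = ½ k_n V_ov² = 0.5 × 0.213 × 0.69² = 0.0507 mA, giving V_DS = V_DD − I_D R_D = 11.5 − 0.0507 × 457 = -11.7 V.
But -11.7 V < V_ov = 0.69 V, so the device is actually in triode.
In triode I_D = k_n[V_ov V_DS − ½ V_DS²] and I_D = (V_DD − V_DS)/R_D. Equating: 48.7 V_DS² − 68.17 V_DS + 11.5 = 0, giving V_DS = 0.196 V (the root below V_ov).
I_D = (11.5 − 0.196) / 457 = 0.0247 mA.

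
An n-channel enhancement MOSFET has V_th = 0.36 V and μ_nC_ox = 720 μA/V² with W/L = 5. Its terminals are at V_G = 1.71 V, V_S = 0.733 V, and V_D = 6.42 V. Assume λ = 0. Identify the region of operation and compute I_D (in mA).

Saturation; I_D = 0.685 mA

V_GS = V_G − V_S = 1.71 − 0.733 = 0.977 V; V_DS = V_D − V_S = 6.42 − 0.733 = 5.69 V.
k_n = μ_nC_ox · (W/L) = 3.6 mA/V².
V_ov = V_GS − V_th = 0.977 − 0.36 = 0.617 V.
Since V_DS = 5.69 V ≥ V_ov = 0.617 V, the device is in saturation.
I_D = ½ k_n V_ov² = 0.5 × 3.6 × 0.617² = 0.685 mA.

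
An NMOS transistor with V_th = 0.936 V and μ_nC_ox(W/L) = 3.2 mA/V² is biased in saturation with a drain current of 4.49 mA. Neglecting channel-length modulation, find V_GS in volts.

In saturation I_D = ½ k_n (V_GS − V_th)², so V_GS − V_th = √(2 I_D / k_n) = √(2 × 4.49 / 3.2) = 1.68 V.
V_GS = 0.936 + 1.68 = 2.61 V.

V_GS = 2.61 V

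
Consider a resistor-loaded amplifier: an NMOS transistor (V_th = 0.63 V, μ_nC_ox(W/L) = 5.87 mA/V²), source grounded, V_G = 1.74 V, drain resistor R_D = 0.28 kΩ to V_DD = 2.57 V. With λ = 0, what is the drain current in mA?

I_D = 3.62 mA

V_GS = V_G = 1.74 V, so V_ov = 1.74 − 0.63 = 1.11 V.
Assume saturation: I_D = ½ k_n V_ov² = 0.5 × 5.87 × 1.11² = 3.62 mA, giving V_DS = V_DD − I_D R_D = 2.57 − 3.62 × 0.28 = 1.56 V.
V_DS = 1.56 V ≥ V_ov = 1.11 V, confirming saturation.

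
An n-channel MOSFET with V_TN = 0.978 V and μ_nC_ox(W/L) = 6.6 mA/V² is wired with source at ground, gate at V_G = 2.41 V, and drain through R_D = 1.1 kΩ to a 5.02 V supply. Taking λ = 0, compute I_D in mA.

I_D = 4.08 mA

V_GS = V_G = 2.41 V, so V_ov = 2.41 − 0.978 = 1.43 V.
Assume saturation: I_D = ½ k_n V_ov² = 0.5 × 6.6 × 1.43² = 6.77 mA, giving V_DS = V_DD − I_D R_D = 5.02 − 6.77 × 1.1 = -2.42 V.
But -2.42 V < V_ov = 1.43 V, so the device is actually in triode.
In triode I_D = k_n[V_ov V_DS − ½ V_DS²] and I_D = (V_DD − V_DS)/R_D. Equating: 3.63 V_DS² − 11.4 V_DS + 5.02 = 0, giving V_DS = 0.53 V (the root below V_ov).
I_D = (5.02 − 0.53) / 1.1 = 4.08 mA.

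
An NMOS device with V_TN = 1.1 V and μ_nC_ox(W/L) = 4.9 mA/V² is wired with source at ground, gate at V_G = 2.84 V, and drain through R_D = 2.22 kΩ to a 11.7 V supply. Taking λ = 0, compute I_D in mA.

I_D = 4.94 mA

V_GS = V_G = 2.84 V, so V_ov = 2.84 − 1.1 = 1.74 V.
Assume saturation: I_D = ½ k_n V_ov² = 0.5 × 4.9 × 1.74² = 7.42 mA, giving V_DS = V_DD − I_D R_D = 11.7 − 7.42 × 2.22 = -4.77 V.
But -4.77 V < V_ov = 1.74 V, so the device is actually in triode.
In triode I_D = k_n[V_ov V_DS − ½ V_DS²] and I_D = (V_DD − V_DS)/R_D. Equating: 5.44 V_DS² − 19.93 V_DS + 11.7 = 0, giving V_DS = 0.734 V (the root below V_ov).
I_D = (11.7 − 0.734) / 2.22 = 4.94 mA.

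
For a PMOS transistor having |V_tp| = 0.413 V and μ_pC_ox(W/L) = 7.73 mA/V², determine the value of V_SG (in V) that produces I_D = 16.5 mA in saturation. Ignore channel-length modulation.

V_SG = 2.48 V

In saturation I_D = ½ k_p (V_SG − |V_tp|)², so V_SG − |V_tp| = √(2 I_D / k_p) = √(2 × 16.5 / 7.73) = 2.07 V.
V_SG = 0.413 + 2.07 = 2.48 V.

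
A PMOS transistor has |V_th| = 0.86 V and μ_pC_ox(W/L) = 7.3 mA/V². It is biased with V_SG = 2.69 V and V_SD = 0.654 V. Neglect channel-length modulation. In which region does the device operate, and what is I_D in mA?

V_ov = V_SG − |V_th| = 2.69 − 0.86 = 1.83 V.
Since V_SD = 0.654 V < V_ov = 1.83 V, the device is in the triode region.
I_D = k_p [V_ov · V_SD − ½ V_SD²] = 7.3 × [1.83 × 0.654 − 0.5 × 0.654²] = 7.18 mA.

Triode; I_D = 7.18 mA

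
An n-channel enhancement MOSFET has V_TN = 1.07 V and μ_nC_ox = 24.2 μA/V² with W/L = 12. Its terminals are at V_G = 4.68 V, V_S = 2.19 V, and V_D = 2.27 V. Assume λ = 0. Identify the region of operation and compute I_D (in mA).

V_GS = V_G − V_S = 4.68 − 2.19 = 2.49 V; V_DS = V_D − V_S = 2.27 − 2.19 = 0.08 V.
k_n = μ_nC_ox · (W/L) = 0.2904 mA/V².
V_ov = V_GS − V_TN = 2.49 − 1.07 = 1.42 V.
Since V_DS = 0.08 V < V_ov = 1.42 V, the device is in the triode region.
I_D = k_n [V_ov · V_DS − ½ V_DS²] = 0.2904 × [1.42 × 0.08 − 0.5 × 0.08²] = 0.0321 mA.

Triode; I_D = 0.0321 mA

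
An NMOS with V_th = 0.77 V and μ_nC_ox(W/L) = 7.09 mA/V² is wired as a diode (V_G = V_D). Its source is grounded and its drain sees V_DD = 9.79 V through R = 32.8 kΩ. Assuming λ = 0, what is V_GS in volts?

With gate tied to drain, V_GS = V_DS ≥ V_GS − V_th, so the device is in saturation.
KCL at the drain: ½ k_n (V_GS − V_th)² = (V_DD − V_GS)/R.
Let x = V_GS − 0.77. Then 116 x² + x − 9.02 = 0, giving x = 0.274 V (positive root), so V_GS = 1.04 V.
I_D = (V_DD − V_GS)/R = (9.79 − 1.04) / 32.8 = 0.267 mA.

V_GS = 1.04 V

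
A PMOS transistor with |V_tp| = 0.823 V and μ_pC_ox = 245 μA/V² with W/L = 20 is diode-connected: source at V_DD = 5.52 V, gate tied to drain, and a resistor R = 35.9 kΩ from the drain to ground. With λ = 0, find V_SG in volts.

With gate tied to drain, V_SG = V_SD ≥ V_SG − |V_tp|, so the device is in saturation.
k_p = μ_pC_ox · (W/L) = 4.9 mA/V².
KCL at the drain: ½ k_p (V_SG − |V_tp|)² = (V_DD − V_SG)/R.
Let x = V_SG − 0.823. Then 88 x² + x − 4.697 = 0, giving x = 0.225 V (positive root), so V_SG = 1.05 V.
I_D = (V_DD − V_SG)/R = (5.52 − 1.05) / 35.9 = 0.125 mA.

V_SG = 1.05 V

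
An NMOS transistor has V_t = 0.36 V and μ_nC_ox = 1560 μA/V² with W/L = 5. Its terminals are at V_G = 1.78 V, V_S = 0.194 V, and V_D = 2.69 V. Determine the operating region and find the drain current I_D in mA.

Saturation; I_D = 5.86 mA

V_GS = V_G − V_S = 1.78 − 0.194 = 1.59 V; V_DS = V_D − V_S = 2.69 − 0.194 = 2.5 V.
k_n = μ_nC_ox · (W/L) = 7.8 mA/V².
V_ov = V_GS − V_t = 1.59 − 0.36 = 1.23 V.
Since V_DS = 2.5 V ≥ V_ov = 1.23 V, the device is in saturation.
I_D = ½ k_n V_ov² = 0.5 × 7.8 × 1.23² = 5.86 mA.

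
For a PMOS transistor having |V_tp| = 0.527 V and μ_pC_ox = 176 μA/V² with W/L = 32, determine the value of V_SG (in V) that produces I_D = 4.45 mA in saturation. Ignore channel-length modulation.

k_p = μ_pC_ox · (W/L) = 5.632 mA/V².
In saturation I_D = ½ k_p (V_SG − |V_tp|)², so V_SG − |V_tp| = √(2 I_D / k_p) = √(2 × 4.45 / 5.632) = 1.26 V.
V_SG = 0.527 + 1.26 = 1.78 V.

V_SG = 1.78 V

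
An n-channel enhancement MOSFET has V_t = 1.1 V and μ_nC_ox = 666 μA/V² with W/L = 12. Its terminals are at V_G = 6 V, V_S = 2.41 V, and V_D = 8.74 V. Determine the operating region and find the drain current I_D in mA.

V_GS = V_G − V_S = 6 − 2.41 = 3.59 V; V_DS = V_D − V_S = 8.74 − 2.41 = 6.33 V.
k_n = μ_nC_ox · (W/L) = 7.992 mA/V².
V_ov = V_GS − V_t = 3.59 − 1.1 = 2.49 V.
Since V_DS = 6.33 V ≥ V_ov = 2.49 V, the device is in saturation.
I_D = ½ k_n V_ov² = 0.5 × 7.992 × 2.49² = 24.8 mA.

Saturation; I_D = 24.8 mA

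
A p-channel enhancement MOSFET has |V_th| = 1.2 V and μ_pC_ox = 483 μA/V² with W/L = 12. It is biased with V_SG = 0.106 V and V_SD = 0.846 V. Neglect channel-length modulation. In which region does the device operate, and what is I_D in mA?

Cutoff; I_D = 0 mA

V_SG = 0.106 V < |V_th| = 1.2 V, so the transistor is in cutoff.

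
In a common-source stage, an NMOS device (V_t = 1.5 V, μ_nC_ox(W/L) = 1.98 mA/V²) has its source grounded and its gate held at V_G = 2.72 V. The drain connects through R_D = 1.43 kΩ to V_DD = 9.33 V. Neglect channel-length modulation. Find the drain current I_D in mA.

V_GS = V_G = 2.72 V, so V_ov = 2.72 − 1.5 = 1.22 V.
Assume saturation: I_D = ½ k_n V_ov² = 0.5 × 1.98 × 1.22² = 1.47 mA, giving V_DS = V_DD − I_D R_D = 9.33 − 1.47 × 1.43 = 7.22 V.
V_DS = 7.22 V ≥ V_ov = 1.22 V, confirming saturation.

I_D = 1.47 mA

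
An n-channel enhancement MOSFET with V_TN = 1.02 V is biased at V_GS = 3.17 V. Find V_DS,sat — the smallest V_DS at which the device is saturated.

The boundary between triode and saturation is V_DS = V_GS − V_TN = V_ov.
V_ov = 3.17 − 1.02 = 2.15 V.

V_DS,sat = 2.15 V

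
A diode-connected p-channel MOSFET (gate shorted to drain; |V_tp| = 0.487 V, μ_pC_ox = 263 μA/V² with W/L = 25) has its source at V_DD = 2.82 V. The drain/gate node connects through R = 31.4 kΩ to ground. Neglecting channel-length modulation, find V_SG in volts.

V_SG = 0.633 V

With gate tied to drain, V_SG = V_SD ≥ V_SG − |V_tp|, so the device is in saturation.
k_p = μ_pC_ox · (W/L) = 6.575 mA/V².
KCL at the drain: ½ k_p (V_SG − |V_tp|)² = (V_DD − V_SG)/R.
Let x = V_SG − 0.487. Then 103 x² + x − 2.333 = 0, giving x = 0.146 V (positive root), so V_SG = 0.633 V.
I_D = (V_DD − V_SG)/R = (2.82 − 0.633) / 31.4 = 0.0697 mA.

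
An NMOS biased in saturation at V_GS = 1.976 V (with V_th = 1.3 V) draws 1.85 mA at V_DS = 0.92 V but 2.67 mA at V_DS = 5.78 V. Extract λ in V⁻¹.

λ = 0.0996 V⁻¹

With V_GS fixed, I_D ∝ (1 + λ V_DS) in saturation, so I_D2/I_D1 = (1 + λ V_DS2)/(1 + λ V_DS1).
2.67/1.85 = 1.443 = (1 + 5.78 λ)/(1 + 0.92 λ).
Solving: λ (I_D1 V_DS2 − I_D2 V_DS1) = I_D2 − I_D1, so λ = (2.67 − 1.85) / (1.85 × 5.78 − 2.67 × 0.92) = 0.82 / 8.24 = 0.0996 V⁻¹.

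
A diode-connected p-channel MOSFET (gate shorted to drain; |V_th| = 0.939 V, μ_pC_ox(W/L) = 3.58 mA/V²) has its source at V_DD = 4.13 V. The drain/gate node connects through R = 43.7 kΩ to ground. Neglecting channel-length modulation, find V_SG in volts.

V_SG = 1.13 V

With gate tied to drain, V_SG = V_SD ≥ V_SG − |V_th|, so the device is in saturation.
KCL at the drain: ½ k_p (V_SG − |V_th|)² = (V_DD − V_SG)/R.
Let x = V_SG − 0.939. Then 78.2 x² + x − 3.191 = 0, giving x = 0.196 V (positive root), so V_SG = 1.13 V.
I_D = (V_DD − V_SG)/R = (4.13 − 1.13) / 43.7 = 0.0685 mA.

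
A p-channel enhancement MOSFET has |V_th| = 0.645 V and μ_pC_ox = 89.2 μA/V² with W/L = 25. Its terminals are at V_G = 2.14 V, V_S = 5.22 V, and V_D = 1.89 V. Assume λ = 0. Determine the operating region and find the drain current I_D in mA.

Saturation; I_D = 6.61 mA

V_SG = V_S − V_G = 5.22 − 2.14 = 3.08 V; V_SD = V_S − V_D = 5.22 − 1.89 = 3.33 V.
k_p = μ_pC_ox · (W/L) = 2.23 mA/V².
V_ov = V_SG − |V_th| = 3.08 − 0.645 = 2.43 V.
Since V_SD = 3.33 V ≥ V_ov = 2.43 V, the device is in saturation.
I_D = ½ k_p V_ov² = 0.5 × 2.23 × 2.43² = 6.61 mA.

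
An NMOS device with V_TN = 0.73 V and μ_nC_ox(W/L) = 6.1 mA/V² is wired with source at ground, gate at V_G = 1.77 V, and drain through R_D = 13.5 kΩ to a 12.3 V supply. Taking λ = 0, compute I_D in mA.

I_D = 0.900 mA

V_GS = V_G = 1.77 V, so V_ov = 1.77 − 0.73 = 1.04 V.
Assume saturation: I_D = ½ k_n V_ov² = 0.5 × 6.1 × 1.04² = 3.3 mA, giving V_DS = V_DD − I_D R_D = 12.3 − 3.3 × 13.5 = -32.2 V.
But -32.2 V < V_ov = 1.04 V, so the device is actually in triode.
In triode I_D = k_n[V_ov V_DS − ½ V_DS²] and I_D = (V_DD − V_DS)/R_D. Equating: 41.2 V_DS² − 86.64 V_DS + 12.3 = 0, giving V_DS = 0.153 V (the root below V_ov).
I_D = (12.3 − 0.153) / 13.5 = 0.9 mA.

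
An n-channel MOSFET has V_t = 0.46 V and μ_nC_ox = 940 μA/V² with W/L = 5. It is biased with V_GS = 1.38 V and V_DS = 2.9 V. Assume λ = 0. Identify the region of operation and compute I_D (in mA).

k_n = μ_nC_ox · (W/L) = 4.7 mA/V².
V_ov = V_GS − V_t = 1.38 − 0.46 = 0.92 V.
Since V_DS = 2.9 V ≥ V_ov = 0.92 V, the device is in saturation.
I_D = ½ k_n V_ov² = 0.5 × 4.7 × 0.92² = 1.99 mA.

Saturation; I_D = 1.99 mA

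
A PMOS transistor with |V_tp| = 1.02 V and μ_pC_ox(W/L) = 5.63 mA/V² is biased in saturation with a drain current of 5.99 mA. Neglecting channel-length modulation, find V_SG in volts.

In saturation I_D = ½ k_p (V_SG − |V_tp|)², so V_SG − |V_tp| = √(2 I_D / k_p) = √(2 × 5.99 / 5.63) = 1.46 V.
V_SG = 1.02 + 1.46 = 2.48 V.

V_SG = 2.48 V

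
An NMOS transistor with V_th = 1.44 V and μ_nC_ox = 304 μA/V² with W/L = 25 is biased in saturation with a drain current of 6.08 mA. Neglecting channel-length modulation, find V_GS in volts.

k_n = μ_nC_ox · (W/L) = 7.6 mA/V².
In saturation I_D = ½ k_n (V_GS − V_th)², so V_GS − V_th = √(2 I_D / k_n) = √(2 × 6.08 / 7.6) = 1.26 V.
V_GS = 1.44 + 1.26 = 2.7 V.

V_GS = 2.70 V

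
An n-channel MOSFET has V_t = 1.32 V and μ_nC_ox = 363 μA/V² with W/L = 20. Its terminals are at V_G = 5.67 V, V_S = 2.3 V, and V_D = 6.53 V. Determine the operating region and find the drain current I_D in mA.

V_GS = V_G − V_S = 5.67 − 2.3 = 3.37 V; V_DS = V_D − V_S = 6.53 − 2.3 = 4.23 V.
k_n = μ_nC_ox · (W/L) = 7.26 mA/V².
V_ov = V_GS − V_t = 3.37 − 1.32 = 2.05 V.
Since V_DS = 4.23 V ≥ V_ov = 2.05 V, the device is in saturation.
I_D = ½ k_n V_ov² = 0.5 × 7.26 × 2.05² = 15.3 mA.

Saturation; I_D = 15.3 mA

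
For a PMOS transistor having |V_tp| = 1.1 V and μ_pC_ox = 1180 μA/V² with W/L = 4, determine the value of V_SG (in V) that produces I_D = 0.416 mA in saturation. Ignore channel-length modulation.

k_p = μ_pC_ox · (W/L) = 4.72 mA/V².
In saturation I_D = ½ k_p (V_SG − |V_tp|)², so V_SG − |V_tp| = √(2 I_D / k_p) = √(2 × 0.416 / 4.72) = 0.42 V.
V_SG = 1.1 + 0.42 = 1.52 V.

V_SG = 1.52 V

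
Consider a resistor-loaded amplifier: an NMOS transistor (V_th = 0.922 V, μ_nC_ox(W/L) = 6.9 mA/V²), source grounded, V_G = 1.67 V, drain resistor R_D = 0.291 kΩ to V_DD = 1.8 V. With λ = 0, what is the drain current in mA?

I_D = 1.93 mA

V_GS = V_G = 1.67 V, so V_ov = 1.67 − 0.922 = 0.748 V.
Assume saturation: I_D = ½ k_n V_ov² = 0.5 × 6.9 × 0.748² = 1.93 mA, giving V_DS = V_DD − I_D R_D = 1.8 − 1.93 × 0.291 = 1.24 V.
V_DS = 1.24 V ≥ V_ov = 0.748 V, confirming saturation.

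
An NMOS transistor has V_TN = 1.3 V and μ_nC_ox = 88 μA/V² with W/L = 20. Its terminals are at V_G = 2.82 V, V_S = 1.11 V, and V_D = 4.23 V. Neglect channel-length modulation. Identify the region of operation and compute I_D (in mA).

V_GS = V_G − V_S = 2.82 − 1.11 = 1.71 V; V_DS = V_D − V_S = 4.23 − 1.11 = 3.12 V.
k_n = μ_nC_ox · (W/L) = 1.76 mA/V².
V_ov = V_GS − V_TN = 1.71 − 1.3 = 0.41 V.
Since V_DS = 3.12 V ≥ V_ov = 0.41 V, the device is in saturation.
I_D = ½ k_n V_ov² = 0.5 × 1.76 × 0.41² = 0.148 mA.

Saturation; I_D = 0.148 mA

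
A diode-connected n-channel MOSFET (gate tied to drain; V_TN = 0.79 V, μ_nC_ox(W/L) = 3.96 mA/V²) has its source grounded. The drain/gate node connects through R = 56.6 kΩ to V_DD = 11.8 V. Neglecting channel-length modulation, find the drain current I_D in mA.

With gate tied to drain, V_GS = V_DS ≥ V_GS − V_TN, so the device is in saturation.
KCL at the drain: ½ k_n (V_GS − V_TN)² = (V_DD − V_GS)/R.
Let x = V_GS − 0.79. Then 112 x² + x − 11.01 = 0, giving x = 0.309 V (positive root), so V_GS = 1.1 V.
I_D = (V_DD − V_GS)/R = (11.8 − 1.1) / 56.6 = 0.189 mA.

I_D = 0.189 mA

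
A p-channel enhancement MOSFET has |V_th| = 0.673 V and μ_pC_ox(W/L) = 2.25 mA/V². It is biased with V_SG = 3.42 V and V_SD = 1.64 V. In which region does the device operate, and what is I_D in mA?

Triode; I_D = 7.11 mA

V_ov = V_SG − |V_th| = 3.42 − 0.673 = 2.75 V.
Since V_SD = 1.64 V < V_ov = 2.75 V, the device is in the triode region.
I_D = k_p [V_ov · V_SD − ½ V_SD²] = 2.25 × [2.75 × 1.64 − 0.5 × 1.64²] = 7.11 mA.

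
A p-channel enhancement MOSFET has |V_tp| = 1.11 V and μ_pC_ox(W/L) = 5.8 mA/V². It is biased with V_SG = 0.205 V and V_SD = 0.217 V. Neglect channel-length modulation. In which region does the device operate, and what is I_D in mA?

Cutoff; I_D = 0 mA

V_SG = 0.205 V < |V_tp| = 1.11 V, so the transistor is in cutoff.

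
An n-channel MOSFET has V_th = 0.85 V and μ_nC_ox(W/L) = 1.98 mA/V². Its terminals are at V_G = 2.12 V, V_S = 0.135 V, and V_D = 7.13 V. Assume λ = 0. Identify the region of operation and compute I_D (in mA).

Saturation; I_D = 1.28 mA

V_GS = V_G − V_S = 2.12 − 0.135 = 1.99 V; V_DS = V_D − V_S = 7.13 − 0.135 = 7 V.
V_ov = V_GS − V_th = 1.99 − 0.85 = 1.14 V.
Since V_DS = 7 V ≥ V_ov = 1.14 V, the device is in saturation.
I_D = ½ k_n V_ov² = 0.5 × 1.98 × 1.14² = 1.28 mA.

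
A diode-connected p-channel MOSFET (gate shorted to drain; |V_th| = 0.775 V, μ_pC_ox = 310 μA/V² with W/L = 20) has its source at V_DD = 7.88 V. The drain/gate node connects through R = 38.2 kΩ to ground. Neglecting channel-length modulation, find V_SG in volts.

V_SG = 1.02 V

With gate tied to drain, V_SG = V_SD ≥ V_SG − |V_th|, so the device is in saturation.
k_p = μ_pC_ox · (W/L) = 6.2 mA/V².
KCL at the drain: ½ k_p (V_SG − |V_th|)² = (V_DD − V_SG)/R.
Let x = V_SG − 0.775. Then 118 x² + x − 7.105 = 0, giving x = 0.241 V (positive root), so V_SG = 1.02 V.
I_D = (V_DD − V_SG)/R = (7.88 − 1.02) / 38.2 = 0.18 mA.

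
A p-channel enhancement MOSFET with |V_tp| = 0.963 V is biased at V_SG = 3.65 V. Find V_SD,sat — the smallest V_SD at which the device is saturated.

The boundary between triode and saturation is V_SD = V_SG − |V_tp| = V_ov.
V_ov = 3.65 − 0.963 = 2.69 V.

V_SD,sat = 2.69 V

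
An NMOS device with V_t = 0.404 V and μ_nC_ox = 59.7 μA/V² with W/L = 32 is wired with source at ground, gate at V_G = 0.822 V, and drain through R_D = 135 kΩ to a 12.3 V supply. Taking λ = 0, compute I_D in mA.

I_D = 0.0901 mA

V_GS = V_G = 0.822 V, so V_ov = 0.822 − 0.404 = 0.418 V.
k_n = μ_nC_ox · (W/L) = 1.91 mA/V².
Assume saturation: I_D = ½ k_n V_ov² = 0.5 × 1.91 × 0.418² = 0.167 mA, giving V_DS = V_DD − I_D R_D = 12.3 − 0.167 × 135 = -10.2 V.
But -10.2 V < V_ov = 0.418 V, so the device is actually in triode.
In triode I_D = k_n[V_ov V_DS − ½ V_DS²] and I_D = (V_DD − V_DS)/R_D. Equating: 129 V_DS² − 108.8 V_DS + 12.3 = 0, giving V_DS = 0.134 V (the root below V_ov).
I_D = (12.3 − 0.134) / 135 = 0.0901 mA.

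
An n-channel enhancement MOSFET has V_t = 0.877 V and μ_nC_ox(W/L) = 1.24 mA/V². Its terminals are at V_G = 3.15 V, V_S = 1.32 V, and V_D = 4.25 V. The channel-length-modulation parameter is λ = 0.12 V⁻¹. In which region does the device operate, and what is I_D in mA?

Saturation; I_D = 0.761 mA

V_GS = V_G − V_S = 3.15 − 1.32 = 1.83 V; V_DS = V_D − V_S = 4.25 − 1.32 = 2.93 V.
V_ov = V_GS − V_t = 1.83 − 0.877 = 0.953 V.
Since V_DS = 2.93 V ≥ V_ov = 0.953 V, the device is in saturation.
I_D = ½ k_n V_ov² (1 + λ V_DS) = 0.5 × 1.24 × 0.953² × (1 + 0.12 × 2.93) = 0.761 mA.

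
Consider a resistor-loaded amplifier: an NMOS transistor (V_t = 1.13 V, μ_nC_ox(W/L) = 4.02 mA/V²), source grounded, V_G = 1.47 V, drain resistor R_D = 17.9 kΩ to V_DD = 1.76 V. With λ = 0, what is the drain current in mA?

V_GS = V_G = 1.47 V, so V_ov = 1.47 − 1.13 = 0.34 V.
Assume saturation: I_D = ½ k_n V_ov² = 0.5 × 4.02 × 0.34² = 0.232 mA, giving V_DS = V_DD − I_D R_D = 1.76 − 0.232 × 17.9 = -2.4 V.
But -2.4 V < V_ov = 0.34 V, so the device is actually in triode.
In triode I_D = k_n[V_ov V_DS − ½ V_DS²] and I_D = (V_DD − V_DS)/R_D. Equating: 36 V_DS² − 25.47 V_DS + 1.76 = 0, giving V_DS = 0.0776 V (the root below V_ov).
I_D = (1.76 − 0.0776) / 17.9 = 0.094 mA.

I_D = 0.0940 mA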